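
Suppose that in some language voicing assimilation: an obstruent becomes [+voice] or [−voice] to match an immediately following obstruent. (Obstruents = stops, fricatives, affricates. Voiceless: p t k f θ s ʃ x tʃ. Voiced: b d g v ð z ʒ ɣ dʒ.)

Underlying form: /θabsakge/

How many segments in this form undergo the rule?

/b/ before /s/ (voiceless) → [p]
/k/ before /g/ (voiced) → [g]
2 segments change.

2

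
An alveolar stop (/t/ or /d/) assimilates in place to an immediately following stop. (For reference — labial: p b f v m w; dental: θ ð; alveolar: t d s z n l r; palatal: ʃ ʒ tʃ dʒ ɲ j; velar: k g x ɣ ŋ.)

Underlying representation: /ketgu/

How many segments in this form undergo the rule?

1

/t/ before /g/ (velar) → [k]
1 segment changes.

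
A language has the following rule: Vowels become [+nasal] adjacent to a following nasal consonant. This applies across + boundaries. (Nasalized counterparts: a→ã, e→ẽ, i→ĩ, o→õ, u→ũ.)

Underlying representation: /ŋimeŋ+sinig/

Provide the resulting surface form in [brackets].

[ŋĩmẽŋ+sĩnig]

/i/ before nasal /m/ → [ĩ]
/e/ before nasal /ŋ/ → [ẽ]
/i/ before nasal /n/ → [ĩ]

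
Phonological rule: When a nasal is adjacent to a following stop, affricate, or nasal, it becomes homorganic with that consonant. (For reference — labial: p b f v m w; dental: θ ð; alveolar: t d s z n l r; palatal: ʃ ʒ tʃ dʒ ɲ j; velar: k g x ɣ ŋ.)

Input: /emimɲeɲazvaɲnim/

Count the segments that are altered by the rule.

/m/ before /ɲ/ (palatal) → [ɲ]
/ɲ/ before /n/ (alveolar) → [n]
2 segments change.

2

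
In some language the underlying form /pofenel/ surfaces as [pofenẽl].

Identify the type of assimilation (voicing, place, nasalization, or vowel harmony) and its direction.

/e/→[ẽ].
Each target copies a feature from the preceding segment, so the direction is progressive.

nasalization, progressive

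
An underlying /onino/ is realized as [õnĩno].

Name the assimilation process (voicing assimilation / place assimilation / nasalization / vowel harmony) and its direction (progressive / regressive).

/o/→[õ] /i/→[ĩ].
Each target copies a feature from the following segment, so the direction is regressive.

nasalization, regressive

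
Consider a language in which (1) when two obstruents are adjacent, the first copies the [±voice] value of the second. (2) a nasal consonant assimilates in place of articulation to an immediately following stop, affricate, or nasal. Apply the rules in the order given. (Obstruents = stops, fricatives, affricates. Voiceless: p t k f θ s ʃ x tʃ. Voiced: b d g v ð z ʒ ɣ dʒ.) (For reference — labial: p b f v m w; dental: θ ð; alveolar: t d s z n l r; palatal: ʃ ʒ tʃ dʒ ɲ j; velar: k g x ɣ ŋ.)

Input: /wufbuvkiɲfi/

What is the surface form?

Rule 1: /f/ before /b/ (voiced) → [v]
Rule 1: /v/ before /k/ (voiceless) → [f]
After rule 1: wuvbufkiɲfi
Rule 2: no segment meets the rule's conditions; no change.

[wuvbufkiɲfi]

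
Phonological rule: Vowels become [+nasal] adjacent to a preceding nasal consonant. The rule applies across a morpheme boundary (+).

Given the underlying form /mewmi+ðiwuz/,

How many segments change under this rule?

/e/ after nasal /m/ → [ẽ]
/i/ after nasal /m/ → [ĩ]
2 segments change.

2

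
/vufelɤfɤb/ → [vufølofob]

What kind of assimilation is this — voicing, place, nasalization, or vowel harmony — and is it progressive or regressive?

/e/→[ø] /ɤ/→[o] /ɤ/→[o].
Vowels agree with the first vowel, so the harmony is progressive.

vowel harmony, progressive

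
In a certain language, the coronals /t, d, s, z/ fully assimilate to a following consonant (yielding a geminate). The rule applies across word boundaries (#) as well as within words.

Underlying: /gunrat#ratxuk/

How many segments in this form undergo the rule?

/t/ before /r/ → [r] (total assimilation)
/t/ before /x/ → [x] (total assimilation)
2 segments change.

2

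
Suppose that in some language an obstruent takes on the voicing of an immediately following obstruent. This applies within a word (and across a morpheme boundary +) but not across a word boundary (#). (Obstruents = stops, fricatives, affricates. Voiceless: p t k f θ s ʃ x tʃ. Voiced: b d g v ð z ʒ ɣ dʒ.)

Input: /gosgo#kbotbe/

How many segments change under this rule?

/s/ before /g/ (voiced) → [z]
/k/ before /b/ (voiced) → [g]
/t/ before /b/ (voiced) → [d]
3 segments change.

3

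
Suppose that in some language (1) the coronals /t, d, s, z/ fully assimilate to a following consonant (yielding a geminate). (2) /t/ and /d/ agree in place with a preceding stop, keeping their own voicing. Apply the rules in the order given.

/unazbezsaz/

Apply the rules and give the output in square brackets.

[unabbessaz]

Rule 1: /z/ before /b/ → [b] (total assimilation)
Rule 1: /z/ before /s/ → [s] (total assimilation)
After rule 1: unabbessaz
Rule 2: no segment meets the rule's conditions; no change.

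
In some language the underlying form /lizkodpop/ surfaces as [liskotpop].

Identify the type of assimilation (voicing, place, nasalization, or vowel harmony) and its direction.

voicing assimilation, regressive

/z/→[s] /d/→[t].
Each target copies a feature from the following segment, so the direction is regressive.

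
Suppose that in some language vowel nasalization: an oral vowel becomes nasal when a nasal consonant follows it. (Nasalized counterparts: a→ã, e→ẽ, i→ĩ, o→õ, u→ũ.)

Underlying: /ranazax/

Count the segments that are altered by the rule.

/a/ before nasal /n/ → [ã]
1 segment changes.

1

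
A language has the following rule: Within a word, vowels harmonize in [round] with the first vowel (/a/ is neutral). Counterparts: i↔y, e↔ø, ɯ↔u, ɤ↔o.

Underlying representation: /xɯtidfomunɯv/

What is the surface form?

/o/ harmonizes with /ɯ/ ([-round]) → [ɤ]
/u/ harmonizes with /ɯ/ ([-round]) → [ɯ]

[xɯtidfɤmɯnɯv]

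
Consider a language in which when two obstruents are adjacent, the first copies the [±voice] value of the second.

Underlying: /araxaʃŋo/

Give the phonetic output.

[araxaʃŋo]

no segment meets the rule's conditions; no change.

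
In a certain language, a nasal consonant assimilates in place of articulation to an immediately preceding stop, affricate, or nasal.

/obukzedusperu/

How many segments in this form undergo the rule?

0

No segment meets the rule's conditions.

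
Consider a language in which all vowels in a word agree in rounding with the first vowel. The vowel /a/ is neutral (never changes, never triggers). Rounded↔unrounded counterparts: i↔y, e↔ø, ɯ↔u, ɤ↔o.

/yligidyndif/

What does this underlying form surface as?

[ylygydyndyf]

/i/ harmonizes with /y/ ([+round]) → [y]
/i/ harmonizes with /y/ ([+round]) → [y]
/i/ harmonizes with /y/ ([+round]) → [y]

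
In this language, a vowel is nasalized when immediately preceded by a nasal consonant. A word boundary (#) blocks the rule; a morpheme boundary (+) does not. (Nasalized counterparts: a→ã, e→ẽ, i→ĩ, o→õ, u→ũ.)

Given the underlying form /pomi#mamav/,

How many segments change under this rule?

/i/ after nasal /m/ → [ĩ]
/a/ after nasal /m/ → [ã]
/a/ after nasal /m/ → [ã]
3 segments change.

3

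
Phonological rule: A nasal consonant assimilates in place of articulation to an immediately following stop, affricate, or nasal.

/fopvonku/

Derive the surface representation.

[fopvoŋku]

/n/ before /k/ (velar) → [ŋ]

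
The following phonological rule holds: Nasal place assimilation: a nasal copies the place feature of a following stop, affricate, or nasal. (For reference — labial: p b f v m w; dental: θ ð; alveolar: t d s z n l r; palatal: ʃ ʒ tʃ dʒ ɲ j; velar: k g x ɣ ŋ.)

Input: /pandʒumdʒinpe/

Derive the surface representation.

[paɲdʒuɲdʒimpe]

/n/ before /dʒ/ (palatal) → [ɲ]
/m/ before /dʒ/ (palatal) → [ɲ]
/n/ before /p/ (labial) → [m]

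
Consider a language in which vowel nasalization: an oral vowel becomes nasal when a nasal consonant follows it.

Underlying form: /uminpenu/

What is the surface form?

[ũmĩnpẽnu]

/u/ before nasal /m/ → [ũ]
/i/ before nasal /n/ → [ĩ]
/e/ before nasal /n/ → [ẽ]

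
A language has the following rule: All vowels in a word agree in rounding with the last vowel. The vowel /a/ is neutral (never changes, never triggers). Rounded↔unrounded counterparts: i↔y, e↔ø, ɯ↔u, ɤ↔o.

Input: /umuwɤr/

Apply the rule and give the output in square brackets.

[ɯmɯwɤr]

/u/ harmonizes with /ɤ/ ([-round]) → [ɯ]
/u/ harmonizes with /ɤ/ ([-round]) → [ɯ]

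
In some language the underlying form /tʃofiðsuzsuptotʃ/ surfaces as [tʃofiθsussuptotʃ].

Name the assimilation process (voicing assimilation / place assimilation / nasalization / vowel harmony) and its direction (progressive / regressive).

/ð/→[θ] /z/→[s].
Each target copies a feature from the following segment, so the direction is regressive.

voicing assimilation, regressive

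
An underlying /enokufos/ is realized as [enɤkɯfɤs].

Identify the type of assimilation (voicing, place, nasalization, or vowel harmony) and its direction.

/o/→[ɤ] /u/→[ɯ] /o/→[ɤ].
Vowels agree with the first vowel, so the harmony is progressive.

vowel harmony, progressive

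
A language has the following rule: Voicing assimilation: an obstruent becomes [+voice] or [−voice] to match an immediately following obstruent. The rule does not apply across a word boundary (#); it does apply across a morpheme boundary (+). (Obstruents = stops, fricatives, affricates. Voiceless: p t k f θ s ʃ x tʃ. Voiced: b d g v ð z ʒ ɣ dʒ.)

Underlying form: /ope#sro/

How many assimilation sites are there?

No segment meets the rule's conditions.

0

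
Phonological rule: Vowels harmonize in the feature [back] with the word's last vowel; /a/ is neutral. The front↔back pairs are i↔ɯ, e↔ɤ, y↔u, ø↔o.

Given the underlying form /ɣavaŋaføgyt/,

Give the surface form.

no segment meets the rule's conditions; no change.

[ɣavaŋaføgyt]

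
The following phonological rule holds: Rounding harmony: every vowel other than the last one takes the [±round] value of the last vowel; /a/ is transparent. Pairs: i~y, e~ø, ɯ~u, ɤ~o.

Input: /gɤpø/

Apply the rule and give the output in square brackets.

/ɤ/ harmonizes with /ø/ ([+round]) → [o]

[gopø]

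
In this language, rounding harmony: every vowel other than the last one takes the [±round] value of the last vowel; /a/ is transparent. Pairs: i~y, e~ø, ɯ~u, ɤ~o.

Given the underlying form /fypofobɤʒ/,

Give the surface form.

/y/ harmonizes with /ɤ/ ([-round]) → [i]
/o/ harmonizes with /ɤ/ ([-round]) → [ɤ]
/o/ harmonizes with /ɤ/ ([-round]) → [ɤ]

[fipɤfɤbɤʒ]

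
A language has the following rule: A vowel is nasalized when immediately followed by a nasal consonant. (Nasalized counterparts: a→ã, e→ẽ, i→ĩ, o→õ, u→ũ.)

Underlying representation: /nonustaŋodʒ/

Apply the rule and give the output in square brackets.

/o/ before nasal /n/ → [õ]
/a/ before nasal /ŋ/ → [ã]

[nõnustãŋodʒ]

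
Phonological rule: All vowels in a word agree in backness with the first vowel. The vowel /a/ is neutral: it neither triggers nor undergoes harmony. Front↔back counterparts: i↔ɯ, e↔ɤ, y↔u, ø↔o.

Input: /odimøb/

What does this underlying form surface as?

[odɯmob]

/i/ harmonizes with /o/ ([+back]) → [ɯ]
/ø/ harmonizes with /o/ ([+back]) → [o]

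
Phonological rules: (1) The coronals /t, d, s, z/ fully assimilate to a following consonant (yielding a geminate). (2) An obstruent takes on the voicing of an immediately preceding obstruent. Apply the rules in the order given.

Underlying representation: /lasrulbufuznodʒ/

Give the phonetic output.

Rule 1: /s/ before /r/ → [r] (total assimilation)
Rule 1: /z/ before /n/ → [n] (total assimilation)
After rule 1: larrulbufunnodʒ
Rule 2: no segment meets the rule's conditions; no change.

[larrulbufunnodʒ]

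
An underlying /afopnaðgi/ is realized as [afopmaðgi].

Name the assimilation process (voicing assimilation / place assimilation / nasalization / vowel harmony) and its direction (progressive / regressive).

place assimilation, progressive

/n/→[m].
Each target copies a feature from the preceding segment, so the direction is progressive.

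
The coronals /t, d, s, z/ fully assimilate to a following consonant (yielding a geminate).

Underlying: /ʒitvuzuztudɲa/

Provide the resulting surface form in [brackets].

/t/ before /v/ → [v] (total assimilation)
/z/ before /t/ → [t] (total assimilation)
/d/ before /ɲ/ → [ɲ] (total assimilation)

[ʒivvuzuttuɲɲa]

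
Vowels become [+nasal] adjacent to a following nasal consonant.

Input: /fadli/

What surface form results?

no segment meets the rule's conditions; no change.

[fadli]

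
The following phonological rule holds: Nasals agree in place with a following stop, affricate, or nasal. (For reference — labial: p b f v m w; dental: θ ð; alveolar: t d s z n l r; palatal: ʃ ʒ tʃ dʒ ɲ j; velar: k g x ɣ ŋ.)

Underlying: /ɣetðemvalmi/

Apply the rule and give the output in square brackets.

no segment meets the rule's conditions; no change.

[ɣetðemvalmi]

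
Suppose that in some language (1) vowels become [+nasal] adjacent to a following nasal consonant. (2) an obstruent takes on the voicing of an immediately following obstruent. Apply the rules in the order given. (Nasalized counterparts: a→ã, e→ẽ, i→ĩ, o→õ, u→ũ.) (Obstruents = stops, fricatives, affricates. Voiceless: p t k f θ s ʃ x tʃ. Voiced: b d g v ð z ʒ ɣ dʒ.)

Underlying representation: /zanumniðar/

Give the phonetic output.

Rule 1: /a/ before nasal /n/ → [ã]
Rule 1: /u/ before nasal /m/ → [ũ]
After rule 1: zãnũmniðar
Rule 2: no segment meets the rule's conditions; no change.

[zãnũmniðar]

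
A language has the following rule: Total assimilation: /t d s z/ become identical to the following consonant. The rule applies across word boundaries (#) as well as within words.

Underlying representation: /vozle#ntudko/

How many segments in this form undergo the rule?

2

/z/ before /l/ → [l] (total assimilation)
/d/ before /k/ → [k] (total assimilation)
2 segments change.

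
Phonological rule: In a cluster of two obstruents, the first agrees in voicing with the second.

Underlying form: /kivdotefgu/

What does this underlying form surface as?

[kivdotevgu]

/f/ before /g/ (voiced) → [v]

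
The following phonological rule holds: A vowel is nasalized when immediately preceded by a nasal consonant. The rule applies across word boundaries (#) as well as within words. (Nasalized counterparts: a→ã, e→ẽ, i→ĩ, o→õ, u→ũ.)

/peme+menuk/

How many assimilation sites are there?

/e/ after nasal /m/ → [ẽ]
/e/ after nasal /m/ → [ẽ]
/u/ after nasal /n/ → [ũ]
3 segments change.

3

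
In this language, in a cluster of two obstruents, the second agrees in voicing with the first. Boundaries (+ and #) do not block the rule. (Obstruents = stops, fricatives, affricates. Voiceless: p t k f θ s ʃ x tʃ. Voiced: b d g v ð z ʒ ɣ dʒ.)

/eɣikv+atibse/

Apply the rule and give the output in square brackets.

/v/ after /k/ (voiceless) → [f]
/s/ after /b/ (voiced) → [z]

[eɣikf+atibze]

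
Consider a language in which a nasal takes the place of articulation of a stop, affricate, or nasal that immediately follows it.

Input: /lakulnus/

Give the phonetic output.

no segment meets the rule's conditions; no change.

[lakulnus]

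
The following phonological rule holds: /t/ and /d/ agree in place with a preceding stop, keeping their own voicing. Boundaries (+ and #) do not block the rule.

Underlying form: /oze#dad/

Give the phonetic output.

[oze#dad]

no segment meets the rule's conditions; no change.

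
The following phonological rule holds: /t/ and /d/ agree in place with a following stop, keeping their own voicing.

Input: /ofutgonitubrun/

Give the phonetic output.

/t/ before /g/ (velar) → [k]

[ofukgonitubrun]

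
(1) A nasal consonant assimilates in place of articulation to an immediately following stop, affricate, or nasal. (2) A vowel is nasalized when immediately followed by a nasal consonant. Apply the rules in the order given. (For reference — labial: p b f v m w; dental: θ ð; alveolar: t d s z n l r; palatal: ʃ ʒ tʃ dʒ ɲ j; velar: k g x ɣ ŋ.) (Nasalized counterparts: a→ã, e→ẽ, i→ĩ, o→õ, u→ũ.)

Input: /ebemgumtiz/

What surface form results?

Rule 1: /m/ before /g/ (velar) → [ŋ]
Rule 1: /m/ before /t/ (alveolar) → [n]
After rule 1: ebeŋguntiz
Rule 2: /e/ before nasal /ŋ/ → [ẽ]
Rule 2: /u/ before nasal /n/ → [ũ]

[ebẽŋgũntiz]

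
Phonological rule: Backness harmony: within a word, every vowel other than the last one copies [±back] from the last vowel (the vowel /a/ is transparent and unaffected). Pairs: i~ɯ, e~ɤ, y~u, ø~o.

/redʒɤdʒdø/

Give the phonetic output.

[redʒedʒdø]

/ɤ/ harmonizes with /ø/ ([-back]) → [e]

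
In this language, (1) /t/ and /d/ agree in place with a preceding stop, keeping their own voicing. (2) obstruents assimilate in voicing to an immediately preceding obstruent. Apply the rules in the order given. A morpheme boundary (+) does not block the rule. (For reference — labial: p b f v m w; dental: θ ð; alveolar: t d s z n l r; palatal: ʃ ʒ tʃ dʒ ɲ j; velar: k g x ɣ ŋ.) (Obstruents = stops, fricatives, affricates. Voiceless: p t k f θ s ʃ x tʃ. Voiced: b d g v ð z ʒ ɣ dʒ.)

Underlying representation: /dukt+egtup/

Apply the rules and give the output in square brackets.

[dukk+eggup]

Rule 1: /t/ after /k/ (velar) → [k]
Rule 1: /t/ after /g/ (velar) → [k]
After rule 1: dukk+egkup
Rule 2: /k/ after /g/ (voiced) → [g]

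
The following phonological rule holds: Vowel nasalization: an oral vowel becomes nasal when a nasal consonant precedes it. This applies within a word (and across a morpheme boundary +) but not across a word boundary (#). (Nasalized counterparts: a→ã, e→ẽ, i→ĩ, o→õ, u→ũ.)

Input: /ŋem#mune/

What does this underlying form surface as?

[ŋẽm#mũnẽ]

/e/ after nasal /ŋ/ → [ẽ]
/u/ after nasal /m/ → [ũ]
/e/ after nasal /n/ → [ẽ]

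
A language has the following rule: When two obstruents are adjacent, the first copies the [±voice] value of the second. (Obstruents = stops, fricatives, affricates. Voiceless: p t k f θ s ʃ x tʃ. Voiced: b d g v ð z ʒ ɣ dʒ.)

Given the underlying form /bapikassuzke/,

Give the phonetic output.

[bapikassuske]

/z/ before /k/ (voiceless) → [s]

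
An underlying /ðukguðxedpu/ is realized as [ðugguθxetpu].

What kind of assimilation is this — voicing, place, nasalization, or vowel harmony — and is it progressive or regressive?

/k/→[g] /ð/→[θ] /d/→[t].
Each target copies a feature from the following segment, so the direction is regressive.

voicing assimilation, regressive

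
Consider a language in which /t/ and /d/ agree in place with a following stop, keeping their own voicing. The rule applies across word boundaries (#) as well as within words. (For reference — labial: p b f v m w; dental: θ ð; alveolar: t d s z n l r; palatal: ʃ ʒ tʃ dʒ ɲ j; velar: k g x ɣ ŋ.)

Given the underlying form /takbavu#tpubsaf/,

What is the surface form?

/t/ before /p/ (labial) → [p]

[takbavu#ppubsaf]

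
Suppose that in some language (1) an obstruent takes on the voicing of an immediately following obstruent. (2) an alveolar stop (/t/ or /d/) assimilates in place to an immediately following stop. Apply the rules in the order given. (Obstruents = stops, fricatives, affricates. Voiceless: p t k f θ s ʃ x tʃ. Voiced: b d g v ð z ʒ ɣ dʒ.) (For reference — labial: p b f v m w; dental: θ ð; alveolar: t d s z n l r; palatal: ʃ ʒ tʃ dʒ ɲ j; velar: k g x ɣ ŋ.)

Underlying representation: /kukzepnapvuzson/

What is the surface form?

[kugzepnabvusson]

Rule 1: /k/ before /z/ (voiced) → [g]
Rule 1: /p/ before /v/ (voiced) → [b]
Rule 1: /z/ before /s/ (voiceless) → [s]
After rule 1: kugzepnabvusson
Rule 2: no segment meets the rule's conditions; no change.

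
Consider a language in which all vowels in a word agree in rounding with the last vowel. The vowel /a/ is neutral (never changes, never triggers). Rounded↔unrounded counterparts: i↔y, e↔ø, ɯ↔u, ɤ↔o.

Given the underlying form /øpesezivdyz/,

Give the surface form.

/e/ harmonizes with /y/ ([+round]) → [ø]
/e/ harmonizes with /y/ ([+round]) → [ø]
/i/ harmonizes with /y/ ([+round]) → [y]

[øpøsøzyvdyz]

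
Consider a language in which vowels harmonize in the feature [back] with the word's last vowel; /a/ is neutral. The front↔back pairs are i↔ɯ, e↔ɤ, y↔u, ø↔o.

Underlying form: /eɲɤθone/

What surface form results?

[eɲeθøne]

/ɤ/ harmonizes with /e/ ([-back]) → [e]
/o/ harmonizes with /e/ ([-back]) → [ø]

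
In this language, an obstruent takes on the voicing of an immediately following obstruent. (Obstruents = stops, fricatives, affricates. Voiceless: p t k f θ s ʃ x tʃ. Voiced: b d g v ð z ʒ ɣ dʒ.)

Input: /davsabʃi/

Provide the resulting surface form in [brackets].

/v/ before /s/ (voiceless) → [f]
/b/ before /ʃ/ (voiceless) → [p]

[dafsapʃi]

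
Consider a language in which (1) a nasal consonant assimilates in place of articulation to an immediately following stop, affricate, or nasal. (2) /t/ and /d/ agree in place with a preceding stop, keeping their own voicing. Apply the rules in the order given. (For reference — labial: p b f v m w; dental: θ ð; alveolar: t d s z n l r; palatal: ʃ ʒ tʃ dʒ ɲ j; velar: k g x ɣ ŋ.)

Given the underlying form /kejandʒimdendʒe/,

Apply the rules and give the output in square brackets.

[kejaɲdʒindeɲdʒe]

Rule 1: /n/ before /dʒ/ (palatal) → [ɲ]
Rule 1: /m/ before /d/ (alveolar) → [n]
Rule 1: /n/ before /dʒ/ (palatal) → [ɲ]
After rule 1: kejaɲdʒindeɲdʒe
Rule 2: no segment meets the rule's conditions; no change.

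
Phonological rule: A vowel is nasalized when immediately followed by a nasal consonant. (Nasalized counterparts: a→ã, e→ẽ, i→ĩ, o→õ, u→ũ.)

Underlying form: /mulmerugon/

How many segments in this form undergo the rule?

1

/o/ before nasal /n/ → [õ]
1 segment changes.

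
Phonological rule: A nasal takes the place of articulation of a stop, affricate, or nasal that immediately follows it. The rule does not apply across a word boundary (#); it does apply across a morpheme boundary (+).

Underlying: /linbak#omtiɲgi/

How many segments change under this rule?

/n/ before /b/ (labial) → [m]
/m/ before /t/ (alveolar) → [n]
/ɲ/ before /g/ (velar) → [ŋ]
3 segments change.

3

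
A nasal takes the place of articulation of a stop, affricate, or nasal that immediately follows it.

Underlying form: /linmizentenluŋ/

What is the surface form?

/n/ before /m/ (labial) → [m]

[limmizentenluŋ]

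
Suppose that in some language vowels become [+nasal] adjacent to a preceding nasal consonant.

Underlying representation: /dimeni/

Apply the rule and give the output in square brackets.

[dimẽnĩ]

/e/ after nasal /m/ → [ẽ]
/i/ after nasal /n/ → [ĩ]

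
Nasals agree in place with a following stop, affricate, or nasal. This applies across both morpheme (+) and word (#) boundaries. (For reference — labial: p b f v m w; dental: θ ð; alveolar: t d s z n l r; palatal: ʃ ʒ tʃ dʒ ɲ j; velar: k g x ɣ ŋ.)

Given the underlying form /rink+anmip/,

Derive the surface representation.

/n/ before /k/ (velar) → [ŋ]
/n/ before /m/ (labial) → [m]

[riŋk+ammip]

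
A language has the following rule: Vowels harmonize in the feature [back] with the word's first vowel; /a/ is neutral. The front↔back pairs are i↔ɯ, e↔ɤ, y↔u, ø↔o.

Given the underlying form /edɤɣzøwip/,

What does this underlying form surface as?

/ɤ/ harmonizes with /e/ ([-back]) → [e]

[edeɣzøwip]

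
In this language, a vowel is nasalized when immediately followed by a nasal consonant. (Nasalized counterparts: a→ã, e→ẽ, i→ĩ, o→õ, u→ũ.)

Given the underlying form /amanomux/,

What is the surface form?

/a/ before nasal /m/ → [ã]
/a/ before nasal /n/ → [ã]
/o/ before nasal /m/ → [õ]

[ãmãnõmux]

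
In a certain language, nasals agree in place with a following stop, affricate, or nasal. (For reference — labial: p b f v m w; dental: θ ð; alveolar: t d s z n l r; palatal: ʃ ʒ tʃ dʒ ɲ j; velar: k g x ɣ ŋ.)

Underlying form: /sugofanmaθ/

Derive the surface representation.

/n/ before /m/ (labial) → [m]

[sugofammaθ]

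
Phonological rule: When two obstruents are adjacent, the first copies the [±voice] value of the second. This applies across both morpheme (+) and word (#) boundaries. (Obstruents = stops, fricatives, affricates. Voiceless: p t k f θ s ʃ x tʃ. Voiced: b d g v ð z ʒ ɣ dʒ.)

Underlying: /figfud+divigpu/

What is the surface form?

[fikfud+divikpu]

/g/ before /f/ (voiceless) → [k]
/g/ before /p/ (voiceless) → [k]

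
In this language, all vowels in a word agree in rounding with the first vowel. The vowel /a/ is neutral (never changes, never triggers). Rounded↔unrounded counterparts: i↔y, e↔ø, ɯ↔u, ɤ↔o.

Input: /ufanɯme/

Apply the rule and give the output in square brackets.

[ufanumø]

/ɯ/ harmonizes with /u/ ([+round]) → [u]
/e/ harmonizes with /u/ ([+round]) → [ø]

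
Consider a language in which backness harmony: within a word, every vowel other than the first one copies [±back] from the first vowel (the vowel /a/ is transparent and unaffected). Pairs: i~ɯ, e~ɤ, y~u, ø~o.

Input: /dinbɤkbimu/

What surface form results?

/ɤ/ harmonizes with /i/ ([-back]) → [e]
/u/ harmonizes with /i/ ([-back]) → [y]

[dinbekbimy]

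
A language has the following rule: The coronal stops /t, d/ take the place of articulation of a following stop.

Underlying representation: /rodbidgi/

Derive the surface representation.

[robbiggi]

/d/ before /b/ (labial) → [b]
/d/ before /g/ (velar) → [g]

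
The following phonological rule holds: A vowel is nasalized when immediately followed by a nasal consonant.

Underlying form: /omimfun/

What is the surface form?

/o/ before nasal /m/ → [õ]
/i/ before nasal /m/ → [ĩ]
/u/ before nasal /n/ → [ũ]

[õmĩmfũn]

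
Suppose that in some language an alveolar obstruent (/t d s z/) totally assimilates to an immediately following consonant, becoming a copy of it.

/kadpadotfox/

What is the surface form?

[kappadoffox]

/d/ before /p/ → [p] (total assimilation)
/t/ before /f/ → [f] (total assimilation)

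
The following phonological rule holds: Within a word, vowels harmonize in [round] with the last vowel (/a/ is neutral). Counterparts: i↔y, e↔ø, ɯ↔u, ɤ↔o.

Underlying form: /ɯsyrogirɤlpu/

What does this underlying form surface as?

/ɯ/ harmonizes with /u/ ([+round]) → [u]
/i/ harmonizes with /u/ ([+round]) → [y]
/ɤ/ harmonizes with /u/ ([+round]) → [o]

[usyrogyrolpu]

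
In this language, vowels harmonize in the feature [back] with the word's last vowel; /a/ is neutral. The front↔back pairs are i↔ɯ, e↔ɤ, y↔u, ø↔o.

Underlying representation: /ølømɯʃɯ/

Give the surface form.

/ø/ harmonizes with /ɯ/ ([+back]) → [o]
/ø/ harmonizes with /ɯ/ ([+back]) → [o]

[olomɯʃɯ]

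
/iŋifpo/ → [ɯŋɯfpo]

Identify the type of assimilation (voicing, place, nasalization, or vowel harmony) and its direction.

/i/→[ɯ] /i/→[ɯ].
Vowels agree with the last vowel, so the harmony is regressive.

vowel harmony, regressive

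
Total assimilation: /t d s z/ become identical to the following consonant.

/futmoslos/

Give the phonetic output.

/t/ before /m/ → [m] (total assimilation)
/s/ before /l/ → [l] (total assimilation)

[fummollos]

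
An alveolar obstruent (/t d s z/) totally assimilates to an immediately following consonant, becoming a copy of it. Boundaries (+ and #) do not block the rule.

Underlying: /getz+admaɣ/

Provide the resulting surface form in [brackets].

[gezz+ammaɣ]

/t/ before /z/ → [z] (total assimilation)
/d/ before /m/ → [m] (total assimilation)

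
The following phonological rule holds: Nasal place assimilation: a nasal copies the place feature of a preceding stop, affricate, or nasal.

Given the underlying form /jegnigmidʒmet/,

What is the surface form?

[jegŋigŋidʒɲet]

/n/ after /g/ (velar) → [ŋ]
/m/ after /g/ (velar) → [ŋ]
/m/ after /dʒ/ (palatal) → [ɲ]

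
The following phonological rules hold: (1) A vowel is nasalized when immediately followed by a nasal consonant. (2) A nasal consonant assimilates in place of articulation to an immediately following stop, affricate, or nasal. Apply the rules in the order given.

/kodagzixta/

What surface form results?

Rule 1: no segment meets the rule's conditions; no change.
After rule 1: kodagzixta
Rule 2: no segment meets the rule's conditions; no change.

[kodagzixta]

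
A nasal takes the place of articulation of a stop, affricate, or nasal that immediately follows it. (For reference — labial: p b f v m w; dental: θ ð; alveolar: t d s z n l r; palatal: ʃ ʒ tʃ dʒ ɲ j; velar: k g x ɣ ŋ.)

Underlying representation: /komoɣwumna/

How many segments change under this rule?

/m/ before /n/ (alveolar) → [n]
1 segment changes.

1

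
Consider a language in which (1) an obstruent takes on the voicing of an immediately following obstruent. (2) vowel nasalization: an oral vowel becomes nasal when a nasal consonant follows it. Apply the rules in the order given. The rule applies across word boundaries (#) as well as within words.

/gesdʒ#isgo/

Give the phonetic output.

[gezdʒ#izgo]

Rule 1: /s/ before /dʒ/ (voiced) → [z]
Rule 1: /s/ before /g/ (voiced) → [z]
After rule 1: gezdʒ#izgo
Rule 2: no segment meets the rule's conditions; no change.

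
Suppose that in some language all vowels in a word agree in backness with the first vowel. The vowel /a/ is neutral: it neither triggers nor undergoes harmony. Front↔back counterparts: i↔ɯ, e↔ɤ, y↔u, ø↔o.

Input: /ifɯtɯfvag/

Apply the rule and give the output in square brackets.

/ɯ/ harmonizes with /i/ ([-back]) → [i]
/ɯ/ harmonizes with /i/ ([-back]) → [i]

[ifitifvag]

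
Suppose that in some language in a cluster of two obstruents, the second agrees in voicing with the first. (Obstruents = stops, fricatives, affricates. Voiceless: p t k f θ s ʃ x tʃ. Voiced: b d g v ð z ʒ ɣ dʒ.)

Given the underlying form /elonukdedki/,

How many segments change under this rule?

/d/ after /k/ (voiceless) → [t]
/k/ after /d/ (voiced) → [g]
2 segments change.

2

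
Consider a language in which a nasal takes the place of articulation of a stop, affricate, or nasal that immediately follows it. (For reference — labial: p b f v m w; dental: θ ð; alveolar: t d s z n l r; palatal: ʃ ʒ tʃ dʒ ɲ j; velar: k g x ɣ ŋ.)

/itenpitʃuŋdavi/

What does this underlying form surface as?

/n/ before /p/ (labial) → [m]
/ŋ/ before /d/ (alveolar) → [n]

[itempitʃundavi]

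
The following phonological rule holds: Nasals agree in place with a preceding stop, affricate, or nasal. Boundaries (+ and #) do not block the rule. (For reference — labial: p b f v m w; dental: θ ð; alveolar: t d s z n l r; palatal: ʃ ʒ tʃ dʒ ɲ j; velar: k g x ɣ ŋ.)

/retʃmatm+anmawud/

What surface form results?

[retʃɲatn+annawud]

/m/ after /tʃ/ (palatal) → [ɲ]
/m/ after /t/ (alveolar) → [n]
/m/ after /n/ (alveolar) → [n]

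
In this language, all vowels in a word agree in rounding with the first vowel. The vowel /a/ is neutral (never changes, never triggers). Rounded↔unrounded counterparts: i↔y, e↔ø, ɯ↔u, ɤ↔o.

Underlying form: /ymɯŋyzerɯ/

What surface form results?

/ɯ/ harmonizes with /y/ ([+round]) → [u]
/e/ harmonizes with /y/ ([+round]) → [ø]
/ɯ/ harmonizes with /y/ ([+round]) → [u]

[ymuŋyzøru]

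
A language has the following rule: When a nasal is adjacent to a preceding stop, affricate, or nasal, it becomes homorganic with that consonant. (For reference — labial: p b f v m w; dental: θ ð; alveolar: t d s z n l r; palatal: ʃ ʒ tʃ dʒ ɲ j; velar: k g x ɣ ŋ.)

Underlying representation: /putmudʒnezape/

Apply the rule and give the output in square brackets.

/m/ after /t/ (alveolar) → [n]
/n/ after /dʒ/ (palatal) → [ɲ]

[putnudʒɲezape]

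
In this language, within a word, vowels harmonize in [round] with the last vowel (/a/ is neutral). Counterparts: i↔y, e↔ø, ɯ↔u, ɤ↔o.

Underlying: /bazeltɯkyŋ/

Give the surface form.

[bazøltukyŋ]

/e/ harmonizes with /y/ ([+round]) → [ø]
/ɯ/ harmonizes with /y/ ([+round]) → [u]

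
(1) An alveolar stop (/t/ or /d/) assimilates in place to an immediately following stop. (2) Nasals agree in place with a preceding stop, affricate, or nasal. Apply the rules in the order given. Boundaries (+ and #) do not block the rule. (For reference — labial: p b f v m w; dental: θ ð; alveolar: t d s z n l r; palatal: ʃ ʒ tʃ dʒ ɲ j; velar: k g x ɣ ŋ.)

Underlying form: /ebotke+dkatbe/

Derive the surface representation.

Rule 1: /t/ before /k/ (velar) → [k]
Rule 1: /d/ before /k/ (velar) → [g]
Rule 1: /t/ before /b/ (labial) → [p]
After rule 1: ebokke+gkapbe
Rule 2: no segment meets the rule's conditions; no change.

[ebokke+gkapbe]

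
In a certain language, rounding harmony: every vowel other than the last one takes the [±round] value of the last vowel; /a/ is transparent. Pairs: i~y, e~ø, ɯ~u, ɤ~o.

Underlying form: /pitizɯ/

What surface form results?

[pitizɯ]

no segment meets the rule's conditions; no change.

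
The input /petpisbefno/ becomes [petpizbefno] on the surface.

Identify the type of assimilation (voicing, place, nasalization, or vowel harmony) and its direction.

voicing assimilation, regressive

/s/→[z].
Each target copies a feature from the following segment, so the direction is regressive.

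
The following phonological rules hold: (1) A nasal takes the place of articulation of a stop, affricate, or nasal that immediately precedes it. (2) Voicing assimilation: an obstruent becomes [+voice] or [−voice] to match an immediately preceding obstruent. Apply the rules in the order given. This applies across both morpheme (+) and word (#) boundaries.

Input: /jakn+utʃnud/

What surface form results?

[jakŋ+utʃɲud]

Rule 1: /n/ after /k/ (velar) → [ŋ]
Rule 1: /n/ after /tʃ/ (palatal) → [ɲ]
After rule 1: jakŋ+utʃɲud
Rule 2: no segment meets the rule's conditions; no change.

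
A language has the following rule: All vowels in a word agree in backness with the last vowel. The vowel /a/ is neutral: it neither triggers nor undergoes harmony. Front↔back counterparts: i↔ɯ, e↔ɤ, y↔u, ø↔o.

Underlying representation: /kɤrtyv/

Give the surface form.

[kertyv]

/ɤ/ harmonizes with /y/ ([-back]) → [e]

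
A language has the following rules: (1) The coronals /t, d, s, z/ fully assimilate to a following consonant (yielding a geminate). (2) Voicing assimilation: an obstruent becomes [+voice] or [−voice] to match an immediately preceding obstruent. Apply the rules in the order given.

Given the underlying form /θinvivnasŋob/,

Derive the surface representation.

[θinvivnaŋŋob]

Rule 1: /s/ before /ŋ/ → [ŋ] (total assimilation)
After rule 1: θinvivnaŋŋob
Rule 2: no segment meets the rule's conditions; no change.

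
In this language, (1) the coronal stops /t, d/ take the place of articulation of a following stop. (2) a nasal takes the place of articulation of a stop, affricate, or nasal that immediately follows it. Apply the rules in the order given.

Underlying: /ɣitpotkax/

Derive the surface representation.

Rule 1: /t/ before /p/ (labial) → [p]
Rule 1: /t/ before /k/ (velar) → [k]
After rule 1: ɣippokkax
Rule 2: no segment meets the rule's conditions; no change.

[ɣippokkax]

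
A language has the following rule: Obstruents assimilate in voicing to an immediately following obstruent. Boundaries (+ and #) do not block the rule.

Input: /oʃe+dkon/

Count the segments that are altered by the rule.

1

/d/ before /k/ (voiceless) → [t]
1 segment changes.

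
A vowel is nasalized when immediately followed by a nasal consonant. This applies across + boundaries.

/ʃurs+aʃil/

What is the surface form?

no segment meets the rule's conditions; no change.

[ʃurs+aʃil]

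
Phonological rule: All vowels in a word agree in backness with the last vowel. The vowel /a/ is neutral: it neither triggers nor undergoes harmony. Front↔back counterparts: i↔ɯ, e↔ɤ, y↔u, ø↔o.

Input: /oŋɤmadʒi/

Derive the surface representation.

[øŋemadʒi]

/o/ harmonizes with /i/ ([-back]) → [ø]
/ɤ/ harmonizes with /i/ ([-back]) → [e]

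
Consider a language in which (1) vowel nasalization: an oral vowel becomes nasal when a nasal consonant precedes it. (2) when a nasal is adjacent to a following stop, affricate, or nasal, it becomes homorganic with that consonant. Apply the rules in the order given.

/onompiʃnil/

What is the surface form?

Rule 1: /o/ after nasal /n/ → [õ]
Rule 1: /i/ after nasal /n/ → [ĩ]
After rule 1: onõmpiʃnĩl
Rule 2: no segment meets the rule's conditions; no change.

[onõmpiʃnĩl]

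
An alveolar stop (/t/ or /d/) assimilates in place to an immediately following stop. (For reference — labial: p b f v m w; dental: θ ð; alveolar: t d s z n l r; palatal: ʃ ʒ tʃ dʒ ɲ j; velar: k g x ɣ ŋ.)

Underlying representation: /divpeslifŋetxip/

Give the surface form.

no segment meets the rule's conditions; no change.

[divpeslifŋetxip]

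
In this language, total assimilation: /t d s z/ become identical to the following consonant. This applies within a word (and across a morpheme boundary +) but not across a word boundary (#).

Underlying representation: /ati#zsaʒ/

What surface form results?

/z/ before /s/ → [s] (total assimilation)

[ati#ssaʒ]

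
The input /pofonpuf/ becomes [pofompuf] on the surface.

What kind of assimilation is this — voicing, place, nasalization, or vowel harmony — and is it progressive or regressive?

/n/→[m].
Each target copies a feature from the following segment, so the direction is regressive.

place assimilation, regressive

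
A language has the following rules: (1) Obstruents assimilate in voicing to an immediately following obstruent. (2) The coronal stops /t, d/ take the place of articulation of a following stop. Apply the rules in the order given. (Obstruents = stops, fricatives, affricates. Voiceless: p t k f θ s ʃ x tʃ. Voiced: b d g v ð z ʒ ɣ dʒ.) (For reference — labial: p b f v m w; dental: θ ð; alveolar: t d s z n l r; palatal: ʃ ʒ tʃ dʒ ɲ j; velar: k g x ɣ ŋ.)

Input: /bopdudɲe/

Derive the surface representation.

[bobdudɲe]

Rule 1: /p/ before /d/ (voiced) → [b]
After rule 1: bobdudɲe
Rule 2: no segment meets the rule's conditions; no change.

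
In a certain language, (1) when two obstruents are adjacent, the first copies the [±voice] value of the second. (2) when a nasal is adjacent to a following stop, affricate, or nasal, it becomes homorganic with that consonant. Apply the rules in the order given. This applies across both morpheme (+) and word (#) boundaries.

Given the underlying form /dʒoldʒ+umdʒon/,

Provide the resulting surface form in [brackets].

Rule 1: no segment meets the rule's conditions; no change.
After rule 1: dʒoldʒ+umdʒon
Rule 2: /m/ before /dʒ/ (palatal) → [ɲ]

[dʒoldʒ+uɲdʒon]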